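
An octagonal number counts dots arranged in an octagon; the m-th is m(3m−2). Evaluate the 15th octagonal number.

The 15th octagonal number is n(3n−2) with n = 15.
15·(3·15 − 2) = 15·43 = 645.

645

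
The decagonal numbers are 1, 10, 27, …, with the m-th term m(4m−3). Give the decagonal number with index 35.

The 35th decagonal number is n(4n−3) with n = 35.
35·(4·35 − 3) = 35·137 = 4795.

4795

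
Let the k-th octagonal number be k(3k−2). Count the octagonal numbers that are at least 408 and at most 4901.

29

The n-th octagonal number is n(3n−2).
Smallest index with value ≥ 408: n = 12 (giving 408).
Largest index with value ≤ 4901: n = 40 (giving 4720).
Indices 12 through 40: 29 terms.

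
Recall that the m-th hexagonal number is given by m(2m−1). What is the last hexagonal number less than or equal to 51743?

51681

Solve n(2n−1) ≤ 51743 for integer n.
n = 161 gives 51681 ≤ 51743, while n = 162 gives 52326 > 51743; so the answer is 51681.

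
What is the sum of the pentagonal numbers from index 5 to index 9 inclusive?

Σ i(3i−1)/2 = (3Σi² − Σi) / 2 over i = 5..9.
Σi = 45 − 10 = 35 and Σi² = 285 − 30 = 255.
(3·255 − 1·35) / 2 = 730/2 = 365.

365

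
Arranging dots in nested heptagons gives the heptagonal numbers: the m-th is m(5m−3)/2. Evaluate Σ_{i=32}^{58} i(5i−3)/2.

138960

Σ i(5i−3)/2 = (5Σi² − 3Σi) / 2 over i = 32..58.
Σi = 1711 − 496 = 1215 and Σi² = 66729 − 10416 = 56313.
(5·56313 − 3·1215) / 2 = 277920/2 = 138960.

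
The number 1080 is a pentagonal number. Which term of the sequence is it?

27

Set n(3n−1)/2 = 1080, giving 3n² − n − 2160 = 0.
The discriminant is 1 + 24·1080 = 25921, and √25921 = 161.
So n = (1 + 161) / 6 = 162/6 = 27.
Check: 27·(3·27 − 1)/2 = 1080. ✓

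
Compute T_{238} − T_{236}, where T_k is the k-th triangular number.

238·239/2 = 28441 and 236·237/2 = 27966.
Difference: 28441 − 27966 = 475.

475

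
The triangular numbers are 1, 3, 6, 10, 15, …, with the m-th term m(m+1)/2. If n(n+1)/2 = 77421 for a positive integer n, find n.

393

Set n(n+1)/2 = 77421, giving n² + n − 154842 = 0.
The discriminant is 1 + 8·77421 = 619369, and √619369 = 787.
So n = (-1 + 787) / 2 = 786/2 = 393.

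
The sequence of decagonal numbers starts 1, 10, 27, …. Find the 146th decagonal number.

84826

The 146th decagonal number is n(4n−3) with n = 146.
146·(4·146 − 3) = 146·581 = 84826.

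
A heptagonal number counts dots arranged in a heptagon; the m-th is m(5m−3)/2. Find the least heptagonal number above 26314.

Solve n(5n−3)/2 > 26314 for integer n.
The largest n with value ≤ 26314 is 102 (since 25857 ≤ 26314 < 26368), so the first above is n = 103, value 26368.

26368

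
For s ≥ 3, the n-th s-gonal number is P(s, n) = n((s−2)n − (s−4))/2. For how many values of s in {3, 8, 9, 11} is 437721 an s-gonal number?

s = 3: P(3, 935) = 437580 and P(3, 936) = 438516; 437721 is not s-gonal.
s = 8: P(8, 382) = 437008 and P(8, 383) = 439301; 437721 is not s-gonal.
s = 9: P(9, 354) = 437721. ✓
s = 11: P(11, 312) = 436956 and P(11, 313) = 439765; 437721 is not s-gonal.
Hits: s ∈ {9} → 1.

1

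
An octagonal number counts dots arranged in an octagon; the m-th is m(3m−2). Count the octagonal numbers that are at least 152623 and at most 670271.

248

The n-th octagonal number is n(3n−2).
Smallest index with value ≥ 152623: n = 226 (giving 152776).
Largest index with value ≤ 670271: n = 473 (giving 670241).
Indices 226 through 473: 248 terms.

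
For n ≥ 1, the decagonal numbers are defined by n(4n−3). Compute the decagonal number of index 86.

86·(4·86 − 3) = 86·341 = 29326.

29326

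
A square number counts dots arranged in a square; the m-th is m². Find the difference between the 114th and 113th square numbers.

n² − (n−1)² = 2n − 1, so 114² − 113² = 2·114 − 1 = 227.

227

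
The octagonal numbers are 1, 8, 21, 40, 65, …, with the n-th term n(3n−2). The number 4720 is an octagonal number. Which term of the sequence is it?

40

Set n(3n−2) = 4720, giving 3n² − 2n − 4720 = 0.
The discriminant is 4 + 12·4720 = 56644, and √56644 = 238.
So n = (2 + 238) / 6 = 240/6 = 40.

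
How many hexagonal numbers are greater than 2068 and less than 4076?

The n-th hexagonal number is n(2n−1).
Smallest index with value > 2068: n = 33 (giving 2145).
Largest index with value < 4076: n = 45 (giving 4005).
Indices 33 through 45: 13 terms.

13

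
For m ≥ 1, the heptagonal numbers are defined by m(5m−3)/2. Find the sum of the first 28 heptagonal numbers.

Σ i(5i−3)/2 = (5Σi² − 3Σi) / 2 over i = 1..28.
Σi = 406 and Σi² = 7714.
(5·7714 − 3·406) / 2 = 37352/2 = 18676.

18676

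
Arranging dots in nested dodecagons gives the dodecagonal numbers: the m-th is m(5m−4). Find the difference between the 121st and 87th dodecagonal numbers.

121·(5·121 − 4) = 72721 and 87·(5·87 − 4) = 37497.
Difference: 72721 − 37497 = 35224.

35224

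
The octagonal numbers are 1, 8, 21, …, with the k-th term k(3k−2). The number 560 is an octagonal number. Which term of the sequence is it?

Set n(3n−2) = 560, giving 3n² − 2n − 560 = 0.
So n = (2 + 82) / 6 = 84/6 = 14.

14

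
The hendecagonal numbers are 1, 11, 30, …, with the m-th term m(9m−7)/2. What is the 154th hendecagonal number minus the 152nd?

2747

154·(9·154 − 7)/2 = 106183 and 152·(9·152 − 7)/2 = 103436.
Difference: 106183 − 103436 = 2747.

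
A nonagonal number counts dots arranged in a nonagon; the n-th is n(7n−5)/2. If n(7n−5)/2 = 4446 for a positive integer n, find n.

36

Set n(7n−5)/2 = 4446, giving 7n² − 5n − 8892 = 0.
The discriminant is 25 + 56·4446 = 249001, and √249001 = 499.
So n = (5 + 499) / 14 = 504/14 = 36.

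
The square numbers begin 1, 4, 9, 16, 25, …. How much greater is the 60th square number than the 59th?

n² − (n−1)² = 2n − 1, so 60² − 59² = 2·60 − 1 = 119.

119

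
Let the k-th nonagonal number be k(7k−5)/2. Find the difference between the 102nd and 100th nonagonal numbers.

102·(7·102 − 5)/2 = 36159 and 100·(7·100 − 5)/2 = 34750.
Difference: 36159 − 34750 = 1409.

1409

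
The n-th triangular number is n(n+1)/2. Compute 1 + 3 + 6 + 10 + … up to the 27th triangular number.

3654

Σ i(i+1)/2 = (Σi² + Σi) / 2 over i = 1..27.
Σi = 378 and Σi² = 6930.
(1·6930 + 1·378) / 2 = 7308/2 = 3654.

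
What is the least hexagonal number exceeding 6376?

Solve n(2n−1) > 6376 for integer n.
The largest n with value ≤ 6376 is 56 (since 6216 ≤ 6376 < 6441), so the first above is n = 57, value 6441.

6441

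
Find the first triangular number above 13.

Solve n(n+1)/2 > 13 for integer n.
The largest n with value ≤ 13 is 4 (since 10 ≤ 13 < 15), so the first above is n = 5, value 15.

15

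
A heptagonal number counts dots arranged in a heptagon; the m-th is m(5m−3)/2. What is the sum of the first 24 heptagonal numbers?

Σ i(5i−3)/2 = (5Σi² − 3Σi) / 2 over i = 1..24.
Σi = 300 and Σi² = 4900.
(5·4900 − 3·300) / 2 = 23600/2 = 11800.

11800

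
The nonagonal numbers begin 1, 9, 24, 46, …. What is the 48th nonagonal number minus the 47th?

330

Consecutive nonagonal numbers differ by 7n − 6: here 7·48 − 6 = 330.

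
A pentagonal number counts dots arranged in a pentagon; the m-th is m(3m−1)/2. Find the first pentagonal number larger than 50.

Solve n(3n−1)/2 > 50 for integer n.
The largest n with value ≤ 50 is 5 (since 35 ≤ 50 < 51), so the first above is n = 6, value 51.

51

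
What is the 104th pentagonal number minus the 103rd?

310

Consecutive pentagonal numbers differ by 3n − 2: here 3·104 − 2 = 310.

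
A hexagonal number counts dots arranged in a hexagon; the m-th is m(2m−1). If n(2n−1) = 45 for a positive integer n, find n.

Set n(2n−1) = 45, giving 2n² − n − 45 = 0.
So n = (1 + 19) / 4 = 20/4 = 5.
Check: 5·(2·5 − 1) = 45. ✓

5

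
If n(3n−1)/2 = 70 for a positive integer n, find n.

Set n(3n−1)/2 = 70, giving 3n² − n − 140 = 0.
The discriminant is 1 + 24·70 = 1681, and √1681 = 41.
So n = (1 + 41) / 6 = 42/6 = 7.
Check: 7·(3·7 − 1)/2 = 70. ✓

7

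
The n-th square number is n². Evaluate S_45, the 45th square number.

2025

The 45th square number is n² with n = 45.
45² = 2025.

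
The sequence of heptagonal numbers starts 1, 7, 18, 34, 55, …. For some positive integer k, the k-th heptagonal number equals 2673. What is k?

33

Set n(5n−3)/2 = 2673, giving 5n² − 3n − 5346 = 0.
The discriminant is 9 + 40·2673 = 106929, and √106929 = 327.
So n = (3 + 327) / 10 = 330/10 = 33.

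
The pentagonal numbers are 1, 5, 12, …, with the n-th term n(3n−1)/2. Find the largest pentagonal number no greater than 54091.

54055

Solve n(3n−1)/2 ≤ 54091 for integer n.
n = 190 gives 54055 ≤ 54091, while n = 191 gives 54626 > 54091; so the answer is 54055.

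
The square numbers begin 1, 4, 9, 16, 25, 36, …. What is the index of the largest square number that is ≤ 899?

29

Solve n² ≤ 899 for integer n.
n = 29 gives 841 ≤ 899, while n = 30 gives 900 > 899; so the answer is index 29.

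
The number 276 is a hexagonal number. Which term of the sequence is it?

12

Set n(2n−1) = 276, giving 2n² − n − 276 = 0.
The discriminant is 1 + 8·276 = 2209, and √2209 = 47.
So n = (1 + 47) / 4 = 48/4 = 12.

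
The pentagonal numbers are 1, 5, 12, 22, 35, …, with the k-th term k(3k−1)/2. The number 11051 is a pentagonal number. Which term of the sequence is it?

86

Set n(3n−1)/2 = 11051, giving 3n² − n − 22102 = 0.
The discriminant is 1 + 24·11051 = 265225, and √265225 = 515.
So n = (1 + 515) / 6 = 516/6 = 86.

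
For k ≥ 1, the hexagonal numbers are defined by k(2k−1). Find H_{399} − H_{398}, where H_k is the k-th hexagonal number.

1593

Consecutive hexagonal numbers differ by 4n − 3: here 4·399 − 3 = 1593.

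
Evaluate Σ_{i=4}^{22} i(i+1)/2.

Σ i(i+1)/2 = (Σi² + Σi) / 2 over i = 4..22.
Σi = 253 − 6 = 247 and Σi² = 3795 − 14 = 3781.
(1·3781 + 1·247) / 2 = 4028/2 = 2014.

2014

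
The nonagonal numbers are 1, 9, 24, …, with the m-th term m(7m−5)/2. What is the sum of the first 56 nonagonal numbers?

206416

Σ i(7i−5)/2 = (7Σi² − 5Σi) / 2 over i = 1..56.
Σi = 1596 and Σi² = 60116.
(7·60116 − 5·1596) / 2 = 412832/2 = 206416.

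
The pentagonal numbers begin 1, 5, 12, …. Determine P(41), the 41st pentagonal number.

The 41st pentagonal number is n(3n−1)/2 with n = 41.
41·(3·41 − 1)/2 = 41·122/2 = 41·61 = 2501.

2501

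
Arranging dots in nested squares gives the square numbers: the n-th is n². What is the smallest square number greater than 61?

Solve n² > 61 for integer n.
The largest n with value ≤ 61 is 7 (since 49 ≤ 61 < 64), so the first above is n = 8, value 64.

64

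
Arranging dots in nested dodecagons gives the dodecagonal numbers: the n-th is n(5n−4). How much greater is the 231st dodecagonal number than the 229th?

4592

231·(5·231 − 4) = 265881 and 229·(5·229 − 4) = 261289.
Difference: 265881 − 261289 = 4592.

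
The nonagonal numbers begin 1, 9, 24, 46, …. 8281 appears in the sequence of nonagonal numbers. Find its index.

Set n(7n−5)/2 = 8281, giving 7n² − 5n − 16562 = 0.
The discriminant is 25 + 56·8281 = 463761, and √463761 = 681.
So n = (5 + 681) / 14 = 686/14 = 49.

49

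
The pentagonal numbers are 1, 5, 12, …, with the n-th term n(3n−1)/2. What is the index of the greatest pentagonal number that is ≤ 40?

Solve n(3n−1)/2 ≤ 40 for integer n.
n = 5 gives 35 ≤ 40, while n = 6 gives 51 > 40; so the answer is index 5.

5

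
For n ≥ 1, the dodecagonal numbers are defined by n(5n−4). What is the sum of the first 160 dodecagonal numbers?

Σ i(5i−4) = 5Σi² − 4Σi over i = 1..160.
Σi = 12880 and Σi² = 1378160.
5·1378160 − 4·12880 = 6839280.

6839280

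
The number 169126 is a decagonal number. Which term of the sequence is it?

206

Set n(4n−3) = 169126, giving 4n² − 3n − 169126 = 0.
The discriminant is 9 + 16·169126 = 2706025, and √2706025 = 1645.
So n = (3 + 1645) / 8 = 1648/8 = 206.
Check: 206·(4·206 − 3) = 169126. ✓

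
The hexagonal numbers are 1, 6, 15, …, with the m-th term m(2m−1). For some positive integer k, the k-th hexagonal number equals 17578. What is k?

Set n(2n−1) = 17578, giving 2n² − n − 17578 = 0.
The discriminant is 1 + 8·17578 = 140625, and √140625 = 375.
So n = (1 + 375) / 4 = 376/4 = 94.

94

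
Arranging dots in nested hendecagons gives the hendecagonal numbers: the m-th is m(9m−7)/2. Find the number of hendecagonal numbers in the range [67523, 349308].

157

The n-th hendecagonal number is n(9n−7)/2.
Smallest index with value ≥ 67523: n = 123 (giving 67650).
Largest index with value ≤ 349308: n = 279 (giving 349308).
Indices 123 through 279: 157 terms.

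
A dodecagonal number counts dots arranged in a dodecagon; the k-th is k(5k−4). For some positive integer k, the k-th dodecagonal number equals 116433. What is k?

Set n(5n−4) = 116433, giving 5n² − 4n − 116433 = 0.
The discriminant is 16 + 20·116433 = 2328676, and √2328676 = 1526.
So n = (4 + 1526) / 10 = 1530/10 = 153.

153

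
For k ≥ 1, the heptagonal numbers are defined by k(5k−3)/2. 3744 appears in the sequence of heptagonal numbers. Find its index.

Set n(5n−3)/2 = 3744, giving 5n² − 3n − 7488 = 0.
The discriminant is 9 + 40·3744 = 149769, and √149769 = 387.
So n = (3 + 387) / 10 = 390/10 = 39.

39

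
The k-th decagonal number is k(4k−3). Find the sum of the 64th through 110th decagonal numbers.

1445297

Σ i(4i−3) = 4Σi² − 3Σi over i = 64..110.
Σi = 6105 − 2016 = 4089 and Σi² = 449735 − 85344 = 364391.
4·364391 − 3·4089 = 1445297.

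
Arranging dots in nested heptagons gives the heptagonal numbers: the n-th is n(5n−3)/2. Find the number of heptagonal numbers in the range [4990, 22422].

51

The n-th heptagonal number is n(5n−3)/2.
Smallest index with value ≥ 4990: n = 45 (giving 4995).
Largest index with value ≤ 22422: n = 95 (giving 22420).
Indices 45 through 95: 51 terms.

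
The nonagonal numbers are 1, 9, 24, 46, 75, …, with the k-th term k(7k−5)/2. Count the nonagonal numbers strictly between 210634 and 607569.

The n-th nonagonal number is n(7n−5)/2.
Smallest index with value > 210634: n = 246 (giving 211191).
Largest index with value < 607569: n = 416 (giving 604656).
Indices 246 through 416: 171 terms.

171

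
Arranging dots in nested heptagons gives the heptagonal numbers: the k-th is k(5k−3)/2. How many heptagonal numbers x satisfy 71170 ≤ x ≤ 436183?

The n-th heptagonal number is n(5n−3)/2.
Smallest index with value ≥ 71170: n = 170 (giving 71995).
Largest index with value ≤ 436183: n = 418 (giving 436183).
Indices 170 through 418: 249 terms.

249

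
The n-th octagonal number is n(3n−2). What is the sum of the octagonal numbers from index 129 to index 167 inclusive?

Σ i(3i−2) = 3Σi² − 2Σi over i = 129..167.
Σi = 14028 − 8256 = 5772 and Σi² = 1566460 − 707264 = 859196.
3·859196 − 2·5772 = 2566044.

2566044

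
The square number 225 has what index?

15

We need n² = 225, so n = √225 = 15.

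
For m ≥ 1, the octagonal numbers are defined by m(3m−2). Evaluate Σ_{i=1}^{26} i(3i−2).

Σ i(3i−2) = 3Σi² − 2Σi over i = 1..26.
Σi = 351 and Σi² = 6201.
3·6201 − 2·351 = 17901.

17901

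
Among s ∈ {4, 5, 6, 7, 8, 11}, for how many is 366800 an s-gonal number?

s = 4: P(4, 605) = 366025 and P(4, 606) = 367236; 366800 is not s-gonal.
s = 5: P(5, 494) = 365807 and P(5, 495) = 367290; 366800 is not s-gonal.
s = 6: P(6, 428) = 365940 and P(6, 429) = 367653; 366800 is not s-gonal.
s = 7: P(7, 383) = 366148 and P(7, 384) = 368064; 366800 is not s-gonal.
s = 8: P(8, 350) = 366800. ✓
s = 11: P(11, 285) = 364515 and P(11, 286) = 367081; 366800 is not s-gonal.
Hits: s ∈ {8} → 1.

1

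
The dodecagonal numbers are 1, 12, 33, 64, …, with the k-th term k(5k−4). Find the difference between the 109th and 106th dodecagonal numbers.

109·(5·109 − 4) = 58969 and 106·(5·106 − 4) = 55756.
Difference: 58969 − 55756 = 3213.

3213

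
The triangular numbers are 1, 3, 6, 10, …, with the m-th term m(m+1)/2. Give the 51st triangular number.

1326

51·52/2 = 2652/2 = 1326.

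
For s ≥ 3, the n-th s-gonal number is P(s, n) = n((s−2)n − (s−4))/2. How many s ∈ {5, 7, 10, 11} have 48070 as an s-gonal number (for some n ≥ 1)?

1

s = 5: P(5, 179) = 47972 and P(5, 180) = 48510; 48070 is not s-gonal.
s = 7: P(7, 138) = 47403 and P(7, 139) = 48094; 48070 is not s-gonal.
s = 10: P(10, 110) = 48070. ✓
s = 11: P(11, 103) = 47380 and P(11, 104) = 48308; 48070 is not s-gonal.
Hits: s ∈ {10} → 1.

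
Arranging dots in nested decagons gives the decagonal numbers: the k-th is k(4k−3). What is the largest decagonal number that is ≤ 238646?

Solve n(4n−3) ≤ 238646 for integer n.
n = 244 gives 237412 ≤ 238646, while n = 245 gives 239365 > 238646; so the answer is 237412.

237412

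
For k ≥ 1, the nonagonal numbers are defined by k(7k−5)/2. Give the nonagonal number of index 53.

9699

The 53rd nonagonal number is n(7n−5)/2 with n = 53.
53·(7·53 − 5)/2 = 53·366/2 = 53·183 = 9699.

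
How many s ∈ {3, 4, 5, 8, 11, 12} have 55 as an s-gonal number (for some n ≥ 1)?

s = 3: P(3, 10) = 55. ✓
s = 4: P(4, 7) = 49 and P(4, 8) = 64; 55 is not s-gonal.
s = 5: P(5, 6) = 51 and P(5, 7) = 70; 55 is not s-gonal.
s = 8: P(8, 4) = 40 and P(8, 5) = 65; 55 is not s-gonal.
s = 11: P(11, 3) = 30 and P(11, 4) = 58; 55 is not s-gonal.
s = 12: P(12, 3) = 33 and P(12, 4) = 64; 55 is not s-gonal.
Hits: s ∈ {3} → 1.

1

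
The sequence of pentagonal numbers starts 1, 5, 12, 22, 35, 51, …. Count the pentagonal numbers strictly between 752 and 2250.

The n-th pentagonal number is n(3n−1)/2.
Smallest index with value > 752: n = 23 (giving 782).
Largest index with value < 2250: n = 38 (giving 2147).
Indices 23 through 38: 16 terms.

16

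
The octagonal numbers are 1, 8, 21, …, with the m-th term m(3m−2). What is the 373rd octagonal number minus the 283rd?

176940

373·(3·373 − 2) = 416641 and 283·(3·283 − 2) = 239701.
Difference: 416641 − 239701 = 176940.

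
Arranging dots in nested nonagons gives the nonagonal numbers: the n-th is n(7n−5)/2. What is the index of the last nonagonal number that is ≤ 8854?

Solve n(7n−5)/2 ≤ 8854 for integer n.
n = 50 gives 8625 ≤ 8854, while n = 51 gives 8976 > 8854; so the answer is index 50.

50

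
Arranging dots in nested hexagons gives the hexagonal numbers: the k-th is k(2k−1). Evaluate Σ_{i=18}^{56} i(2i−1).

115219

Σ i(2i−1) = 2Σi² − Σi over i = 18..56.
Σi = 1596 − 153 = 1443 and Σi² = 60116 − 1785 = 58331.
2·58331 − 1·1443 = 115219.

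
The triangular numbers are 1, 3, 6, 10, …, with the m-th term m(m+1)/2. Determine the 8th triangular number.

8·9/2 = 72/2 = 36.

36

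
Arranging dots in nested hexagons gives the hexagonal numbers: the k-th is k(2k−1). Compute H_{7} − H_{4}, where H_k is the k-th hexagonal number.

7·(2·7 − 1) = 91 and 4·(2·4 − 1) = 28.
Difference: 91 − 28 = 63.

63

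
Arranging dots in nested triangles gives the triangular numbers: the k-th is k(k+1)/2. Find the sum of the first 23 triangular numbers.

Σ i(i+1)/2 = (Σi² + Σi) / 2 over i = 1..23.
Σi = 276 and Σi² = 4324.
(1·4324 + 1·276) / 2 = 4600/2 = 2300.

2300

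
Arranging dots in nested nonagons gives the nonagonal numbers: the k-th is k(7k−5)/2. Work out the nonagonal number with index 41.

The 41st nonagonal number is n(7n−5)/2 with n = 41.
41·(7·41 − 5)/2 = 41·282/2 = 41·141 = 5781.

5781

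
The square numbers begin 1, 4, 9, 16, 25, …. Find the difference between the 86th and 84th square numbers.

340

86² = 7396 and 84² = 7056.
Difference: 7396 − 7056 = 340.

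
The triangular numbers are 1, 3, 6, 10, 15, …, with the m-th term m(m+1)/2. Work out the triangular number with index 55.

1540

The 55th triangular number is n(n+1)/2 with n = 55.
55·56/2 = 3080/2 = 1540.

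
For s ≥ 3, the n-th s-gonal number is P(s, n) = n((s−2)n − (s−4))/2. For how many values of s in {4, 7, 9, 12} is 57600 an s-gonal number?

1

s = 4: P(4, 240) = 57600. ✓
s = 7: P(7, 152) = 57532 and P(7, 153) = 58293; 57600 is not s-gonal.
s = 9: P(9, 128) = 57024 and P(9, 129) = 57921; 57600 is not s-gonal.
s = 12: P(12, 107) = 56817 and P(12, 108) = 57888; 57600 is not s-gonal.
Hits: s ∈ {4} → 1.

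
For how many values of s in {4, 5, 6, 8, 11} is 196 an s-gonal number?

s = 4: P(4, 14) = 196. ✓
s = 5: P(5, 11) = 176 and P(5, 12) = 210; 196 is not s-gonal.
s = 6: P(6, 10) = 190 and P(6, 11) = 231; 196 is not s-gonal.
s = 8: P(8, 8) = 176 and P(8, 9) = 225; 196 is not s-gonal.
s = 11: P(11, 7) = 196. ✓
Hits: s ∈ {4, 11} → 2.

2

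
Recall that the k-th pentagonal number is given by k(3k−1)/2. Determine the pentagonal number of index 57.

4845

57·(3·57 − 1)/2 = 57·170/2 = 57·85 = 4845.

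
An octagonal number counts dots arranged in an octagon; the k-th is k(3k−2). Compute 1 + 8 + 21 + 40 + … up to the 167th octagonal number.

Σ i(3i−2) = 3Σi² − 2Σi over i = 1..167.
Σi = 14028 and Σi² = 1566460.
3·1566460 − 2·14028 = 4671324.

4671324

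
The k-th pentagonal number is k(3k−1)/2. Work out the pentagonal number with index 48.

48·(3·48 − 1)/2 = 48·143/2 = 3432.

3432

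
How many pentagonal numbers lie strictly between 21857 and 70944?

The n-th pentagonal number is n(3n−1)/2.
Smallest index with value > 21857: n = 121 (giving 21901).
Largest index with value < 70944: n = 217 (giving 70525).
Indices 121 through 217: 97 terms.

97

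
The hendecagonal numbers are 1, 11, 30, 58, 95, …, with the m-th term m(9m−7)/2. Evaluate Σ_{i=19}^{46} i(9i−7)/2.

Σ i(9i−7)/2 = (9Σi² − 7Σi) / 2 over i = 19..46.
Σi = 1081 − 171 = 910 and Σi² = 33511 − 2109 = 31402.
(9·31402 − 7·910) / 2 = 276248/2 = 138124.

138124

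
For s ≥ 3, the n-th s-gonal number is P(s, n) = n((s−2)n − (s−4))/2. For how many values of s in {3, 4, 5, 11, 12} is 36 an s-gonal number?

2

s = 3: P(3, 8) = 36. ✓
s = 4: P(4, 6) = 36. ✓
s = 5: P(5, 5) = 35 and P(5, 6) = 51; 36 is not s-gonal.
s = 11: P(11, 3) = 30 and P(11, 4) = 58; 36 is not s-gonal.
s = 12: P(12, 3) = 33 and P(12, 4) = 64; 36 is not s-gonal.
Hits: s ∈ {3, 4} → 2.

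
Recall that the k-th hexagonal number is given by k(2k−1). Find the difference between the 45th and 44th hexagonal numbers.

Consecutive hexagonal numbers differ by 4n − 3: here 4·45 − 3 = 177.

177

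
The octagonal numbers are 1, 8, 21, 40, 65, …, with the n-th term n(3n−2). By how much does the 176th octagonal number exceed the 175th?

1051

Consecutive octagonal numbers differ by 6n − 5: here 6·176 − 5 = 1051.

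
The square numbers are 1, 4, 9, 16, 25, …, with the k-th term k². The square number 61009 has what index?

We need n² = 61009, so n = √61009 = 247.

247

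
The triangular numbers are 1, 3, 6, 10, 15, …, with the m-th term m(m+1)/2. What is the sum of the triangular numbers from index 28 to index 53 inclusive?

Σ i(i+1)/2 = (Σi² + Σi) / 2 over i = 28..53.
Σi = 1431 − 378 = 1053 and Σi² = 51039 − 6930 = 44109.
(1·44109 + 1·1053) / 2 = 45162/2 = 22581.

22581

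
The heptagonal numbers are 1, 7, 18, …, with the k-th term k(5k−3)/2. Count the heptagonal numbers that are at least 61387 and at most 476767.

281

The n-th heptagonal number is n(5n−3)/2.
Smallest index with value ≥ 61387: n = 157 (giving 61387).
Largest index with value ≤ 476767: n = 437 (giving 476767).
Indices 157 through 437: 281 terms.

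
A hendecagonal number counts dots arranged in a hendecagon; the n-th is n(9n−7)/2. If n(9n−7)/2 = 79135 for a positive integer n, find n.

Set n(9n−7)/2 = 79135, giving 9n² − 7n − 158270 = 0.
The discriminant is 49 + 72·79135 = 5697769, and √5697769 = 2387.
So n = (7 + 2387) / 18 = 2394/18 = 133.
Check: 133·(9·133 − 7)/2 = 79135. ✓

133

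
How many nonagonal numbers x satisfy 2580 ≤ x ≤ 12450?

The n-th nonagonal number is n(7n−5)/2.
Smallest index with value ≥ 2580: n = 28 (giving 2674).
Largest index with value ≤ 12450: n = 60 (giving 12450).
Indices 28 through 60: 33 terms.

33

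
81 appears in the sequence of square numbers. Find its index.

We need n² = 81, so n = √81 = 9.
Check: 9² = 81. ✓

9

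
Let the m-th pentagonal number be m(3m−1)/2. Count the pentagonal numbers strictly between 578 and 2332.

The n-th pentagonal number is n(3n−1)/2.
Smallest index with value > 578: n = 20 (giving 590).
Largest index with value < 2332: n = 39 (giving 2262).
Indices 20 through 39: 20 terms.

20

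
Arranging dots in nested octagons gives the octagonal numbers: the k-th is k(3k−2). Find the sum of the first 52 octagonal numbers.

141934

Σ i(3i−2) = 3Σi² − 2Σi over i = 1..52.
Σi = 1378 and Σi² = 48230.
3·48230 − 2·1378 = 141934.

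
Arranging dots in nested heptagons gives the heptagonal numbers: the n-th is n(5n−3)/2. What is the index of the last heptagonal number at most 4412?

Solve n(5n−3)/2 ≤ 4412 for integer n.
n = 42 gives 4347 ≤ 4412, while n = 43 gives 4558 > 4412; so the answer is index 42.

42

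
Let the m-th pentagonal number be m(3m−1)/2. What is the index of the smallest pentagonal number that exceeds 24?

Solve n(3n−1)/2 > 24 for integer n.
The largest n with value ≤ 24 is 4 (since 22 ≤ 24 < 35), so the first above is n = 5, value 35.

5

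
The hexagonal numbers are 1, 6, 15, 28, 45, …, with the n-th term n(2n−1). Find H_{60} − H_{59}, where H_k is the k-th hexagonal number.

Consecutive hexagonal numbers differ by 4n − 3: here 4·60 − 3 = 237.

237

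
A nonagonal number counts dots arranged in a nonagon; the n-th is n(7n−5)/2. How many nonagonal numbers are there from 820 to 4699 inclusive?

22

The n-th nonagonal number is n(7n−5)/2.
Smallest index with value ≥ 820: n = 16 (giving 856).
Largest index with value ≤ 4699: n = 37 (giving 4699).
Indices 16 through 37: 22 terms.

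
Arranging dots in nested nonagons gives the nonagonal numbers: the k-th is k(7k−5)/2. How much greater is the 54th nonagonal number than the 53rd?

Consecutive nonagonal numbers differ by 7n − 6: here 7·54 − 6 = 372.

372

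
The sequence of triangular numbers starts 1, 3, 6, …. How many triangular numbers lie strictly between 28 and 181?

The n-th triangular number is n(n+1)/2.
Smallest index with value > 28: n = 8 (giving 36).
Largest index with value < 181: n = 18 (giving 171).
Indices 8 through 18: 11 terms.

11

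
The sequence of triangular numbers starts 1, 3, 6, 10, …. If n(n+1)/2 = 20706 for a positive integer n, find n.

203

Set n(n+1)/2 = 20706, giving n² + n − 41412 = 0.
The discriminant is 1 + 8·20706 = 165649, and √165649 = 407.
So n = (-1 + 407) / 2 = 406/2 = 203.
Check: 203·204/2 = 20706. ✓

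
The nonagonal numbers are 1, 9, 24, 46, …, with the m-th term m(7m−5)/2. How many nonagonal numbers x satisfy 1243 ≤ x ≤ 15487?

The n-th nonagonal number is n(7n−5)/2.
Smallest index with value ≥ 1243: n = 20 (giving 1350).
Largest index with value ≤ 15487: n = 66 (giving 15081).
Indices 20 through 66: 47 terms.

47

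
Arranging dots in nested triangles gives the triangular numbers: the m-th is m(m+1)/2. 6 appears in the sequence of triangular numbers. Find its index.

Set n(n+1)/2 = 6, giving n² + n − 12 = 0.
The discriminant is 1 + 8·6 = 49, and √49 = 7.
So n = (-1 + 7) / 2 = 6/2 = 3.
Check: 3·4/2 = 6. ✓

3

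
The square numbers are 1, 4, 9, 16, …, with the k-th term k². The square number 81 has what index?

9

We need n² = 81, so n = √81 = 9.
Check: 9² = 81. ✓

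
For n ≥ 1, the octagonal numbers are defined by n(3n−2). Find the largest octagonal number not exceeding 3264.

Solve n(3n−2) ≤ 3264 for integer n.
n = 33 gives 3201 ≤ 3264, while n = 34 gives 3400 > 3264; so the answer is 3201.

3201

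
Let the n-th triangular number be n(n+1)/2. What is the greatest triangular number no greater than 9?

Solve n(n+1)/2 ≤ 9 for integer n.
n = 3 gives 6 ≤ 9, while n = 4 gives 10 > 9; so the answer is 6.

6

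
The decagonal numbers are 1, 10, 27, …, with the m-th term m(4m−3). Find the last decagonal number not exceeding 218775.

218322

Solve n(4n−3) ≤ 218775 for integer n.
n = 234 gives 218322 ≤ 218775, while n = 235 gives 220195 > 218775; so the answer is 218322.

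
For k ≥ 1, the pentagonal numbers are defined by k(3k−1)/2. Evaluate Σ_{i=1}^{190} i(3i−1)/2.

Σ i(3i−1)/2 = (3Σi² − Σi) / 2 over i = 1..190.
Σi = 18145 and Σi² = 2304415.
(3·2304415 − 1·18145) / 2 = 6895100/2 = 3447550.

3447550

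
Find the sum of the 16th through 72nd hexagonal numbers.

Σ i(2i−1) = 2Σi² − Σi over i = 16..72.
Σi = 2628 − 120 = 2508 and Σi² = 127020 − 1240 = 125780.
2·125780 − 1·2508 = 249052.

249052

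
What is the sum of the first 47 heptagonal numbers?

87608

Σ i(5i−3)/2 = (5Σi² − 3Σi) / 2 over i = 1..47.
Σi = 1128 and Σi² = 35720.
(5·35720 − 3·1128) / 2 = 175216/2 = 87608.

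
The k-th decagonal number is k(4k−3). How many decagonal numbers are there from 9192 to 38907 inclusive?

51

The n-th decagonal number is n(4n−3).
Smallest index with value ≥ 9192: n = 49 (giving 9457).
Largest index with value ≤ 38907: n = 99 (giving 38907).
Indices 49 through 99: 51 terms.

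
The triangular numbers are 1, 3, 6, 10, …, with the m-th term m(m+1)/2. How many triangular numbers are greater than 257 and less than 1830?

37

The n-th triangular number is n(n+1)/2.
Smallest index with value > 257: n = 23 (giving 276).
Largest index with value < 1830: n = 59 (giving 1770).
Indices 23 through 59: 37 terms.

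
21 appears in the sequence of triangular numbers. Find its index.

6

Set n(n+1)/2 = 21, giving n² + n − 42 = 0.
The discriminant is 1 + 8·21 = 169, and √169 = 13.
So n = (-1 + 13) / 2 = 12/2 = 6.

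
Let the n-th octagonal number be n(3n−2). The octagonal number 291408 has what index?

312

Set n(3n−2) = 291408, giving 3n² − 2n − 291408 = 0.
So n = (2 + 1870) / 6 = 1872/6 = 312.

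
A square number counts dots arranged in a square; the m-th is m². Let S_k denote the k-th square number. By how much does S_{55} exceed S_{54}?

109

n² − (n−1)² = 2n − 1, so 55² − 54² = 2·55 − 1 = 109.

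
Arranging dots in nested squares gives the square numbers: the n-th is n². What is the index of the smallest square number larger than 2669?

Solve n² > 2669 for integer n.
The largest n with value ≤ 2669 is 51 (since 2601 ≤ 2669 < 2704), so the first above is n = 52, value 2704.

52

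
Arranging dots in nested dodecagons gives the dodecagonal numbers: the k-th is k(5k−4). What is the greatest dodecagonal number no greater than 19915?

Solve n(5n−4) ≤ 19915 for integer n.
n = 63 gives 19593 ≤ 19915, while n = 64 gives 20224 > 19915; so the answer is 19593.

19593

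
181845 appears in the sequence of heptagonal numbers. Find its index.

Set n(5n−3)/2 = 181845, giving 5n² − 3n − 363690 = 0.
So n = (3 + 2697) / 10 = 2700/10 = 270.
Check: 270·(5·270 − 3)/2 = 181845. ✓

270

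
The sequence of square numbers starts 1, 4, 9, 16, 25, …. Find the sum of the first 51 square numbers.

45526

Σ_{i=1}^{51} i² = 51·52·103/6 = 45526.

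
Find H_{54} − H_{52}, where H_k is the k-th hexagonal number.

54·(2·54 − 1) = 5778 and 52·(2·52 − 1) = 5356.
Difference: 5778 − 5356 = 422.

422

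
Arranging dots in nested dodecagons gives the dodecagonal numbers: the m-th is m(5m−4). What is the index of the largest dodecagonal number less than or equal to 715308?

378

Solve n(5n−4) ≤ 715308 for integer n.
n = 378 gives 712908 ≤ 715308, while n = 379 gives 716689 > 715308; so the answer is index 378.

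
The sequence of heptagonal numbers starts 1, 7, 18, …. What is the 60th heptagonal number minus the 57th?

873

60·(5·60 − 3)/2 = 8910 and 57·(5·57 − 3)/2 = 8037.
Difference: 8910 − 8037 = 873.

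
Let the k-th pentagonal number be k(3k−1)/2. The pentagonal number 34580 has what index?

152

Set n(3n−1)/2 = 34580, giving 3n² − n − 69160 = 0.
The discriminant is 1 + 24·34580 = 829921, and √829921 = 911.
So n = (1 + 911) / 6 = 912/6 = 152.
Check: 152·(3·152 − 1)/2 = 34580. ✓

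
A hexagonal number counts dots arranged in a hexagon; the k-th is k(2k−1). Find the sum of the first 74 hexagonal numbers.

Σ i(2i−1) = 2Σi² − Σi over i = 1..74.
Σi = 2775 and Σi² = 137825.
2·137825 − 1·2775 = 272875.

272875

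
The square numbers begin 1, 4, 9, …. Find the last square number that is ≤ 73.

64

Solve n² ≤ 73 for integer n.
n = 8 gives 64 ≤ 73, while n = 9 gives 81 > 73; so the answer is 64.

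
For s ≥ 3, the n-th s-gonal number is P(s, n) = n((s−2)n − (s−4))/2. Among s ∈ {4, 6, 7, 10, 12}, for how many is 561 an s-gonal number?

s = 4: P(4, 23) = 529 and P(4, 24) = 576; 561 is not s-gonal.
s = 6: P(6, 17) = 561. ✓
s = 7: P(7, 15) = 540 and P(7, 16) = 616; 561 is not s-gonal.
s = 10: P(10, 12) = 540 and P(10, 13) = 637; 561 is not s-gonal.
s = 12: P(12, 11) = 561. ✓
Hits: s ∈ {6, 12} → 2.

2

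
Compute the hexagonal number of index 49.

4753

49·(2·49 − 1) = 49·97 = 4753.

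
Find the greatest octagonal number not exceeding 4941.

4720

Solve n(3n−2) ≤ 4941 for integer n.
n = 40 gives 4720 ≤ 4941, while n = 41 gives 4961 > 4941; so the answer is 4720.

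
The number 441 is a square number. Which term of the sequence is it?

We need n² = 441, so n = √441 = 21.

21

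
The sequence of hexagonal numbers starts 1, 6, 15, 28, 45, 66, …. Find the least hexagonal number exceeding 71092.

Solve n(2n−1) > 71092 for integer n.
The largest n with value ≤ 71092 is 188 (since 70500 ≤ 71092 < 71253), so the first above is n = 189, value 71253.

71253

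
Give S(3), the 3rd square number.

3² = 9.

9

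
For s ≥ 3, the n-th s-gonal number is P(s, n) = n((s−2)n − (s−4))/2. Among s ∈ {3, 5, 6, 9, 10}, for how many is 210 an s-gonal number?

2

s = 3: P(3, 20) = 210. ✓
s = 5: P(5, 12) = 210. ✓
s = 6: P(6, 10) = 190 and P(6, 11) = 231; 210 is not s-gonal.
s = 9: P(9, 8) = 204 and P(9, 9) = 261; 210 is not s-gonal.
s = 10: P(10, 7) = 175 and P(10, 8) = 232; 210 is not s-gonal.
Hits: s ∈ {3, 5} → 2.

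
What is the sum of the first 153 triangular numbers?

608685

Σ i(i+1)/2 = (Σi² + Σi) / 2 over i = 1..153.
Σi = 11781 and Σi² = 1205589.
(1·1205589 + 1·11781) / 2 = 1217370/2 = 608685.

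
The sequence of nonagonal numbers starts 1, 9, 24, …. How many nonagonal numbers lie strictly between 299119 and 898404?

The n-th nonagonal number is n(7n−5)/2.
Smallest index with value > 299119: n = 293 (giving 299739).
Largest index with value < 898404: n = 506 (giving 894861).
Indices 293 through 506: 214 terms.

214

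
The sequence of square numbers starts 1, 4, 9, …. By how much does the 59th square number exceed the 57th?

232

59² = 3481 and 57² = 3249.
Difference: 3481 − 3249 = 232.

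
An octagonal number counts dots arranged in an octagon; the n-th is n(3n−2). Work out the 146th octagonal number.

63656

The 146th octagonal number is n(3n−2) with n = 146.
146·(3·146 − 2) = 146·436 = 63656.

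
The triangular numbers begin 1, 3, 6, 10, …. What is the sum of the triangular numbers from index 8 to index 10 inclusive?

Σ i(i+1)/2 = (Σi² + Σi) / 2 over i = 8..10.
Σi = 55 − 28 = 27 and Σi² = 385 − 140 = 245.
(1·245 + 1·27) / 2 = 272/2 = 136.

136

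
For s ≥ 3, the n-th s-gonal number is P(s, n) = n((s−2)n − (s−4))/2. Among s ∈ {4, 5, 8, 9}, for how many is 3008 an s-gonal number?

s = 4: P(4, 54) = 2916 and P(4, 55) = 3025; 3008 is not s-gonal.
s = 5: P(5, 44) = 2882 and P(5, 45) = 3015; 3008 is not s-gonal.
s = 8: P(8, 32) = 3008. ✓
s = 9: P(9, 29) = 2871 and P(9, 30) = 3075; 3008 is not s-gonal.
Hits: s ∈ {8} → 1.

1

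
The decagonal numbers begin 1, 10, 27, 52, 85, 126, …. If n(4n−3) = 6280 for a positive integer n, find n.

Set n(4n−3) = 6280, giving 4n² − 3n − 6280 = 0.
So n = (3 + 317) / 8 = 320/8 = 40.
Check: 40·(4·40 − 3) = 6280. ✓

40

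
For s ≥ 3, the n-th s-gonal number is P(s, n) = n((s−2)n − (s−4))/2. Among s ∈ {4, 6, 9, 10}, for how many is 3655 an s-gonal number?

1

s = 4: P(4, 60) = 3600 and P(4, 61) = 3721; 3655 is not s-gonal.
s = 6: P(6, 43) = 3655. ✓
s = 9: P(9, 32) = 3504 and P(9, 33) = 3729; 3655 is not s-gonal.
s = 10: P(10, 30) = 3510 and P(10, 31) = 3751; 3655 is not s-gonal.
Hits: s ∈ {6} → 1.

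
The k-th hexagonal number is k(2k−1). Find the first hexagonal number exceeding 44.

Solve n(2n−1) > 44 for integer n.
The largest n with value ≤ 44 is 4 (since 28 ≤ 44 < 45), so the first above is n = 5, value 45.

45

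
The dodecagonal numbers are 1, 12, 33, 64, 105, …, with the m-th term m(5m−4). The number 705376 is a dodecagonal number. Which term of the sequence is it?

376

Set n(5n−4) = 705376, giving 5n² − 4n − 705376 = 0.
The discriminant is 16 + 20·705376 = 14107536, and √14107536 = 3756.
So n = (4 + 3756) / 10 = 3760/10 = 376.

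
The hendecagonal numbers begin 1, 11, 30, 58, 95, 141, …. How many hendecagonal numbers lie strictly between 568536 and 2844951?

440

The n-th hendecagonal number is n(9n−7)/2.
Smallest index with value > 568536: n = 356 (giving 569066).
Largest index with value < 2844951: n = 795 (giving 2841330).
Indices 356 through 795: 440 terms.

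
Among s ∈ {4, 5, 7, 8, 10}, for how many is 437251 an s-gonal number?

s = 4: P(4, 661) = 436921 and P(4, 662) = 438244; 437251 is not s-gonal.
s = 5: P(5, 540) = 437130 and P(5, 541) = 438751; 437251 is not s-gonal.
s = 7: P(7, 418) = 436183 and P(7, 419) = 438274; 437251 is not s-gonal.
s = 8: P(8, 382) = 437008 and P(8, 383) = 439301; 437251 is not s-gonal.
s = 10: P(10, 331) = 437251. ✓
Hits: s ∈ {10} → 1.

1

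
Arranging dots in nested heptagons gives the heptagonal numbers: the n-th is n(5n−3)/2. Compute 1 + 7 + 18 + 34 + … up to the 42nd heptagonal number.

62608

Σ i(5i−3)/2 = (5Σi² − 3Σi) / 2 over i = 1..42.
Σi = 903 and Σi² = 25585.
(5·25585 − 3·903) / 2 = 125216/2 = 62608.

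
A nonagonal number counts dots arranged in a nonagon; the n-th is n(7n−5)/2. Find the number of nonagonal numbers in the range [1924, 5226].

The n-th nonagonal number is n(7n−5)/2.
Smallest index with value ≥ 1924: n = 24 (giving 1956).
Largest index with value ≤ 5226: n = 39 (giving 5226).
Indices 24 through 39: 16 terms.

16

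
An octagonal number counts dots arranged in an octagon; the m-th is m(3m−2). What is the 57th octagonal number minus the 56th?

Consecutive octagonal numbers differ by 6n − 5: here 6·57 − 5 = 337.

337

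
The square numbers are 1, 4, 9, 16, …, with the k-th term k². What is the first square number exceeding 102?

121

Solve n² > 102 for integer n.
The largest n with value ≤ 102 is 10 (since 100 ≤ 102 < 121), so the first above is n = 11, value 121.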